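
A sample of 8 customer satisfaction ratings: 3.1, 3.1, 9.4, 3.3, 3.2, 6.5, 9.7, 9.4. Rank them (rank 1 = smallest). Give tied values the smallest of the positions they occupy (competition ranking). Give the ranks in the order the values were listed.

1, 1, 6, 4, 3, 5, 8, 6

Sorted (ascending): 3.1, 3.1, 3.2, 3.3, 6.5, 9.4, 9.4, 9.7
The 2 values of 3.1 occupy positions 1–2 → each gets rank 1.
The 2 values of 9.4 occupy positions 6–7 → each gets rank 6.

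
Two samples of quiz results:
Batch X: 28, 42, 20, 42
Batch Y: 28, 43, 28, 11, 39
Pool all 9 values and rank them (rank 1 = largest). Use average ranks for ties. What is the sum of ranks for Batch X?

Sorted (descending): 43, 42, 42, 39, 28, 28, 28, 20, 11
The 2 values of 42 occupy positions 2–3 → average rank (2+3)/2 = 2.5.
The 3 values of 28 occupy positions 5–7 → average rank 6.
Batch X values → pooled ranks: 28→6, 42→2.5, 20→8, 42→2.5
Rank sum = 6 + 2.5 + 8 + 2.5 = 19

19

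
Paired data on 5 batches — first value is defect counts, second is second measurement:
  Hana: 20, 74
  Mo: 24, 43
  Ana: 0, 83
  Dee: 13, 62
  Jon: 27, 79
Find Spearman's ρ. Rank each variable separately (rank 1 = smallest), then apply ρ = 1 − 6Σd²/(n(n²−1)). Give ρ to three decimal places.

Ranks of variable 1: 3, 4, 1, 2, 5
Ranks of variable 2: 3, 1, 5, 2, 4
d = r₁ − r₂: 0, 3, -4, 0, 1
d²: 0, 9, 16, 0, 1; Σd² = 26
ρ = 1 − 6·26/(5·24) = 1 − 156/120 = -0.300

-0.300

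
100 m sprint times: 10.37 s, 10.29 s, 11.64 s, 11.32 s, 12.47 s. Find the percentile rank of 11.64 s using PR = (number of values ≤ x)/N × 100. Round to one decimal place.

N = 5.
Strictly below 11.64: 3. Equal to 11.64: 1.
PR = 4/5 × 100 = 80.0

80.0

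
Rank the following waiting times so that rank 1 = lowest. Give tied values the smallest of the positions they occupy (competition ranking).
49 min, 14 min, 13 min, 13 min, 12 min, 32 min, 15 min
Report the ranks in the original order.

Sorted (ascending): 12, 13, 13, 14, 15, 32, 49
The 2 values of 13 occupy positions 2–3 → each gets rank 2.

7, 4, 2, 2, 1, 6, 5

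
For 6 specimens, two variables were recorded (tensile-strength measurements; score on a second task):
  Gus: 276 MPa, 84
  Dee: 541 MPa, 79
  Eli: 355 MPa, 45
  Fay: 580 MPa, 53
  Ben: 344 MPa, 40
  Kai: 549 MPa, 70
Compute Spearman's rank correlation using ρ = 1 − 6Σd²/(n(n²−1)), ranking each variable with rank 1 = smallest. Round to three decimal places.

Ranks of variable 1: 1, 4, 3, 6, 2, 5
Ranks of variable 2: 6, 5, 2, 3, 1, 4
d = r₁ − r₂: -5, -1, 1, 3, 1, 1
d²: 25, 1, 1, 9, 1, 1; Σd² = 38
ρ = 1 − 6·38/(6·35) = 1 − 228/210 = -0.086

-0.086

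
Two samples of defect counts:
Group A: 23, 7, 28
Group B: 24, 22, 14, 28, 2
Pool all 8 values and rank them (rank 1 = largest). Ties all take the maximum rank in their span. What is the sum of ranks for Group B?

Sorted (descending): 28, 28, 24, 23, 22, 14, 7, 2
The 2 values of 28 occupy positions 1–2 → each gets rank 2.
Group B values → pooled ranks: 24→3, 22→5, 14→6, 28→2, 2→8
Rank sum = 3 + 5 + 6 + 2 + 8 = 24

24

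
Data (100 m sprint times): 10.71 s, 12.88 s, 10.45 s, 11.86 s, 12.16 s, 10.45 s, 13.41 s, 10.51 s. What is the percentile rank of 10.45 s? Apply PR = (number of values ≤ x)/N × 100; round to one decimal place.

N = 8.
Strictly below 10.45: 0. Equal to 10.45: 2.
PR = 2/8 × 100 = 25.0

25.0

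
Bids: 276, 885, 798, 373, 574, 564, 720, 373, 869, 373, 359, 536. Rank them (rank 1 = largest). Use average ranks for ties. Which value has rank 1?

Sorted (descending): 885, 869, 798, 720, 574, 564, 536, 373, 373, 373, 359, 276
The 3 values of 373 occupy positions 8–10 → average rank 9.
Rank 1 → value 885.

885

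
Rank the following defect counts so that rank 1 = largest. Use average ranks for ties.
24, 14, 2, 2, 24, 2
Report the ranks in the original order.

Sorted (descending): 24, 24, 14, 2, 2, 2
The 2 values of 24 occupy positions 1–2 → average rank (1+2)/2 = 1.5.
The 3 values of 2 occupy positions 4–6 → average rank 5.

1.5, 3, 5, 5, 1.5, 5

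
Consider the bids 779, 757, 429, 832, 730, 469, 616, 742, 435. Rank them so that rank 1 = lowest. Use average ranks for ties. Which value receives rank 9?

832

Sorted (ascending): 429, 435, 469, 616, 730, 742, 757, 779, 832
No ties — each value takes its position as its rank.
Rank 9 → value 832.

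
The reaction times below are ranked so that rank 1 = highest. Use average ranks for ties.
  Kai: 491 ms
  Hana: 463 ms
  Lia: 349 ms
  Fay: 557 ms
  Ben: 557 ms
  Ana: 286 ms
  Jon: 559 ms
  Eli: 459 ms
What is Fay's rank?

2.5

Sorted (descending): 559, 557, 557, 491, 463, 459, 349, 286
The 2 values of 557 occupy positions 2–3 → average rank (2+3)/2 = 2.5.
Fay has value 557 ms → rank 2.5.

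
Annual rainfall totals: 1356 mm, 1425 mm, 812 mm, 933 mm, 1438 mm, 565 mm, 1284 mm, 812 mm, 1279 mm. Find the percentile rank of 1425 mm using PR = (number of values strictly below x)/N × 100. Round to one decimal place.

N = 9.
Strictly below 1425: 7. Equal to 1425: 1.
PR = 7/9 × 100 = 77.8

77.8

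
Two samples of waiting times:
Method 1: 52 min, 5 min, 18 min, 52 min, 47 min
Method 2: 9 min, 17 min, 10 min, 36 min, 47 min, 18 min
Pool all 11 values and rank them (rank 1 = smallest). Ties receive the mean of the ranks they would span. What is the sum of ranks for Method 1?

Sorted (ascending): 5, 9, 10, 17, 18, 18, 36, 47, 47, 52, 52
The 2 values of 18 occupy positions 5–6 → average rank (5+6)/2 = 5.5.
The 2 values of 47 occupy positions 8–9 → average rank (8+9)/2 = 8.5.
The 2 values of 52 occupy positions 10–11 → average rank (10+11)/2 = 10.5.
Method 1 values → pooled ranks: 52→10.5, 5→1, 18→5.5, 52→10.5, 47→8.5
Rank sum = 10.5 + 1 + 5.5 + 10.5 + 8.5 = 36

36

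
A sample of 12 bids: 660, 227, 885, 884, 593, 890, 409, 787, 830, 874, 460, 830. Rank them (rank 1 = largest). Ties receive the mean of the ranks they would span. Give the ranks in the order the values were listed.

Sorted (descending): 890, 885, 884, 874, 830, 830, 787, 660, 593, 460, 409, 227
The 2 values of 830 occupy positions 5–6 → average rank (5+6)/2 = 5.5.

8, 12, 2, 3, 9, 1, 11, 7, 5.5, 4, 10, 5.5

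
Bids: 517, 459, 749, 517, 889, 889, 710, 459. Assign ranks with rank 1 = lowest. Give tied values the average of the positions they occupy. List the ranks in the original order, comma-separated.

3.5, 1.5, 6, 3.5, 7.5, 7.5, 5, 1.5

Sorted (ascending): 459, 459, 517, 517, 710, 749, 889, 889
The 2 values of 459 occupy positions 1–2 → average rank (1+2)/2 = 1.5.
The 2 values of 517 occupy positions 3–4 → average rank (3+4)/2 = 3.5.
The 2 values of 889 occupy positions 7–8 → average rank (7+8)/2 = 7.5.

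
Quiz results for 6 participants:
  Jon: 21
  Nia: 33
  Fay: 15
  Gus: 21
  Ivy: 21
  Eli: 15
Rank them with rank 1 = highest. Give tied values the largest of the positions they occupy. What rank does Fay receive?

Sorted (descending): 33, 21, 21, 21, 15, 15
The 3 values of 21 occupy positions 2–4 → each gets rank 4.
The 2 values of 15 occupy positions 5–6 → each gets rank 6.
Fay has value 15 → rank 6.

6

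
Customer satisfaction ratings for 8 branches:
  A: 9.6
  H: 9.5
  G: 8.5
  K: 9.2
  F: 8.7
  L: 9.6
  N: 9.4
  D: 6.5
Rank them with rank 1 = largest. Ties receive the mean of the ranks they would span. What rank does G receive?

Sorted (descending): 9.6, 9.6, 9.5, 9.4, 9.2, 8.7, 8.5, 6.5
The 2 values of 9.6 occupy positions 1–2 → average rank (1+2)/2 = 1.5.
G has value 8.5 → rank 7.

7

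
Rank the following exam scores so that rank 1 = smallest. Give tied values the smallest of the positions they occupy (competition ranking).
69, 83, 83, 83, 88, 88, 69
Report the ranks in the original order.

1, 3, 3, 3, 6, 6, 1

Sorted (ascending): 69, 69, 83, 83, 83, 88, 88
The 2 values of 69 occupy positions 1–2 → each gets rank 1.
The 3 values of 83 occupy positions 3–5 → each gets rank 3.
The 2 values of 88 occupy positions 6–7 → each gets rank 6.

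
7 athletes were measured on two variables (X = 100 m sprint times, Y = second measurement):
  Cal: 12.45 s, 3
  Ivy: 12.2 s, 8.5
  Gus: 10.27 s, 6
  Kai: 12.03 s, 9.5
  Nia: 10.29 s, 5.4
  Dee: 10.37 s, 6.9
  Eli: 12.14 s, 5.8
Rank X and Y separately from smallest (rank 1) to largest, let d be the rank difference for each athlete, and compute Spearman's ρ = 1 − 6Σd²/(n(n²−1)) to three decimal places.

-0.107

Ranks of variable 1: 7, 6, 1, 4, 2, 3, 5
Ranks of variable 2: 1, 6, 4, 7, 2, 5, 3
d = r₁ − r₂: 6, 0, -3, -3, 0, -2, 2
d²: 36, 0, 9, 9, 0, 4, 4; Σd² = 62
ρ = 1 − 6·62/(7·48) = 1 − 372/336 = -0.107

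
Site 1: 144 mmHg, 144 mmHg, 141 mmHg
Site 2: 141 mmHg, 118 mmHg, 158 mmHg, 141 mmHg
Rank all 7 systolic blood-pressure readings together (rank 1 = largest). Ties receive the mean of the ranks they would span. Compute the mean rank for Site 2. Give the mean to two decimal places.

4.50

Sorted (descending): 158, 144, 144, 141, 141, 141, 118
The 2 values of 144 occupy positions 2–3 → average rank (2+3)/2 = 2.5.
The 3 values of 141 occupy positions 4–6 → average rank 5.
Site 2 values → pooled ranks: 141→5, 118→7, 158→1, 141→5
Mean rank = (5 + 7 + 1 + 5) / 4 = 4.50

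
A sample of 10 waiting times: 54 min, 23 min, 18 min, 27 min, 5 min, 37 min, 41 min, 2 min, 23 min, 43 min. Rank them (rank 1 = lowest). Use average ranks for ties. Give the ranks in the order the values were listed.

Sorted (ascending): 2, 5, 18, 23, 23, 27, 37, 41, 43, 54
The 2 values of 23 occupy positions 4–5 → average rank (4+5)/2 = 4.5.

10, 4.5, 3, 6, 2, 7, 8, 1, 4.5, 9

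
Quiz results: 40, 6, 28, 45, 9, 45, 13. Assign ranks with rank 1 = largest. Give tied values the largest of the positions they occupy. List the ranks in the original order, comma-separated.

Sorted (descending): 45, 45, 40, 28, 13, 9, 6
The 2 values of 45 occupy positions 1–2 → each gets rank 2.

3, 7, 4, 2, 6, 2, 5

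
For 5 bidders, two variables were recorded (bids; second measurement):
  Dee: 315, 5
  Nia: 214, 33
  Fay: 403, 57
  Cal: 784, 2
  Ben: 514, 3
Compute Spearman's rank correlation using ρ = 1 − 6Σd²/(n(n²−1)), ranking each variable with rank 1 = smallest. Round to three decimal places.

Ranks of variable 1: 2, 1, 3, 5, 4
Ranks of variable 2: 3, 4, 5, 1, 2
d = r₁ − r₂: -1, -3, -2, 4, 2
d²: 1, 9, 4, 16, 4; Σd² = 34
ρ = 1 − 6·34/(5·24) = 1 − 204/120 = -0.700

-0.700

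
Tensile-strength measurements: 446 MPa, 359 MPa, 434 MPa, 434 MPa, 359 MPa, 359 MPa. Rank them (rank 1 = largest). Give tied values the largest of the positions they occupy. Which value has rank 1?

Sorted (descending): 446, 434, 434, 359, 359, 359
The 2 values of 434 occupy positions 2–3 → each gets rank 3.
The 3 values of 359 occupy positions 4–6 → each gets rank 6.
Rank 1 → value 446.

446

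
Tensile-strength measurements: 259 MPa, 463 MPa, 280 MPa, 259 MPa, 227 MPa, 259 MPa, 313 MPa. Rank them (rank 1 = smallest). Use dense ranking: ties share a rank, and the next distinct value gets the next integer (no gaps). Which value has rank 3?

280

Sorted (ascending): 227, 259, 259, 259, 280, 313, 463
The 3 values of 259 share dense rank 2.
Remaining distinct values take the next consecutive integers.
Rank 3 → value 280.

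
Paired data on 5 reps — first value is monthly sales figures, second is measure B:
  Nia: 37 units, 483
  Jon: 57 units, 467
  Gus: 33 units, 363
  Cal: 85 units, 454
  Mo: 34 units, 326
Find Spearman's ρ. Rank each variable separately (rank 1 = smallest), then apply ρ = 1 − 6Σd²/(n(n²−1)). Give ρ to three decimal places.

Ranks of variable 1: 3, 4, 1, 5, 2
Ranks of variable 2: 5, 4, 2, 3, 1
d = r₁ − r₂: -2, 0, -1, 2, 1
d²: 4, 0, 1, 4, 1; Σd² = 10
ρ = 1 − 6·10/(5·24) = 1 − 60/120 = 0.500

0.500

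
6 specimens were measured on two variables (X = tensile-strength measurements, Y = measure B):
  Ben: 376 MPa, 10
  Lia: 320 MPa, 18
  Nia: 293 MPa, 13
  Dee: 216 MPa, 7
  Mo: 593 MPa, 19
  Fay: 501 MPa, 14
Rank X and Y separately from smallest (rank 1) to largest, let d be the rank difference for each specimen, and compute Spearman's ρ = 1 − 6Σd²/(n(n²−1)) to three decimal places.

Ranks of variable 1: 4, 3, 2, 1, 6, 5
Ranks of variable 2: 2, 5, 3, 1, 6, 4
d = r₁ − r₂: 2, -2, -1, 0, 0, 1
d²: 4, 4, 1, 0, 0, 1; Σd² = 10
ρ = 1 − 6·10/(6·35) = 1 − 60/210 = 0.714

0.714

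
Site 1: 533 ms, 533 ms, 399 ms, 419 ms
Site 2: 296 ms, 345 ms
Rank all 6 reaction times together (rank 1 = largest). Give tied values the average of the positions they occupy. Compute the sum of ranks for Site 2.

Sorted (descending): 533, 533, 419, 399, 345, 296
The 2 values of 533 occupy positions 1–2 → average rank (1+2)/2 = 1.5.
Site 2 values → pooled ranks: 296→6, 345→5
Rank sum = 6 + 5 = 11

11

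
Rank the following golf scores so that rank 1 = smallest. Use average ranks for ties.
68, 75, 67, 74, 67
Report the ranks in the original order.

3, 5, 1.5, 4, 1.5

Sorted (ascending): 67, 67, 68, 74, 75
The 2 values of 67 occupy positions 1–2 → average rank (1+2)/2 = 1.5.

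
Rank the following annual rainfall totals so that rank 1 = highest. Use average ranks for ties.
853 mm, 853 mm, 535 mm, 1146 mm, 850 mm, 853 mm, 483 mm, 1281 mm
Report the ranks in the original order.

Sorted (descending): 1281, 1146, 853, 853, 853, 850, 535, 483
The 3 values of 853 occupy positions 3–5 → average rank 4.

4, 4, 7, 2, 6, 4, 8, 1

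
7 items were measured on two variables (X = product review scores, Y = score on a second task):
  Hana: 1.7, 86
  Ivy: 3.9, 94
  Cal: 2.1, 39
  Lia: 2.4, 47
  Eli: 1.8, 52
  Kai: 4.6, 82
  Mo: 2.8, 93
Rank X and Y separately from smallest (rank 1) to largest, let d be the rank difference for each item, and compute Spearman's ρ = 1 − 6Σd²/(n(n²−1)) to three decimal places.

Ranks of variable 1: 1, 6, 3, 4, 2, 7, 5
Ranks of variable 2: 5, 7, 1, 2, 3, 4, 6
d = r₁ − r₂: -4, -1, 2, 2, -1, 3, -1
d²: 16, 1, 4, 4, 1, 9, 1; Σd² = 36
ρ = 1 − 6·36/(7·48) = 1 − 216/336 = 0.357

0.357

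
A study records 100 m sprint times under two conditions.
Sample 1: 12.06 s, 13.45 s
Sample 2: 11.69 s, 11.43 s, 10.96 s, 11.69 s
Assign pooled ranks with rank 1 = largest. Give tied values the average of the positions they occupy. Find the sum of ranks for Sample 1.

Sorted (descending): 13.45, 12.06, 11.69, 11.69, 11.43, 10.96
The 2 values of 11.69 occupy positions 3–4 → average rank (3+4)/2 = 3.5.
Sample 1 values → pooled ranks: 12.06→2, 13.45→1
Rank sum = 2 + 1 = 3

3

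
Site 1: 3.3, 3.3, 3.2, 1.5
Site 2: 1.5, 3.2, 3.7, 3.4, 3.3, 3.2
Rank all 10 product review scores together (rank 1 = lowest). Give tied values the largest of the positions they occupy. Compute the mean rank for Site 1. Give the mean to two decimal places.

5.75

Sorted (ascending): 1.5, 1.5, 3.2, 3.2, 3.2, 3.3, 3.3, 3.3, 3.4, 3.7
The 2 values of 1.5 occupy positions 1–2 → each gets rank 2.
The 3 values of 3.2 occupy positions 3–5 → each gets rank 5.
The 3 values of 3.3 occupy positions 6–8 → each gets rank 8.
Site 1 values → pooled ranks: 3.3→8, 3.3→8, 3.2→5, 1.5→2
Mean rank = (8 + 8 + 5 + 2) / 4 = 5.75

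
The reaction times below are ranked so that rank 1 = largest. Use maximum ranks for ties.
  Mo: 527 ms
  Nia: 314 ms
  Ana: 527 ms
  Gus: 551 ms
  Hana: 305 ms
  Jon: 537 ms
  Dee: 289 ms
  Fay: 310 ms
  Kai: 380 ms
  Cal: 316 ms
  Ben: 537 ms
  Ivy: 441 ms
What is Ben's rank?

3

Sorted (descending): 551, 537, 537, 527, 527, 441, 380, 316, 314, 310, 305, 289
The 2 values of 537 occupy positions 2–3 → each gets rank 3.
The 2 values of 527 occupy positions 4–5 → each gets rank 5.
Ben has value 537 ms → rank 3.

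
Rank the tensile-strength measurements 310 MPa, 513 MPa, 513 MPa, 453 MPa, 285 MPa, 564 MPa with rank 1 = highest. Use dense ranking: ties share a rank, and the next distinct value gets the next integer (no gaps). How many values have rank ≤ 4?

5

Sorted (descending): 564, 513, 513, 453, 310, 285
The 2 values of 513 share dense rank 2.
Remaining distinct values take the next consecutive integers.
Ranks ≤ 4: {1, 2, 2, 3, 4} → 5 values.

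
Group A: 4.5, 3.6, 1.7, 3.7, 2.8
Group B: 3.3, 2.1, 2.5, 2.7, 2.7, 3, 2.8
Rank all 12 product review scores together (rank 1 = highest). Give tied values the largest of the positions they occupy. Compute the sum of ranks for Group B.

55

Sorted (descending): 4.5, 3.7, 3.6, 3.3, 3, 2.8, 2.8, 2.7, 2.7, 2.5, 2.1, 1.7
The 2 values of 2.8 occupy positions 6–7 → each gets rank 7.
The 2 values of 2.7 occupy positions 8–9 → each gets rank 9.
Group B values → pooled ranks: 3.3→4, 2.1→11, 2.5→10, 2.7→9, 2.7→9, 3→5, 2.8→7
Rank sum = 4 + 11 + 10 + 9 + 9 + 5 + 7 = 55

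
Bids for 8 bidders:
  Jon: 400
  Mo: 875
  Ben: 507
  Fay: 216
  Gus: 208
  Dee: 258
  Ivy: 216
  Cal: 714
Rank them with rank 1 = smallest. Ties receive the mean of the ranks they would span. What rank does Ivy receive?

Sorted (ascending): 208, 216, 216, 258, 400, 507, 714, 875
The 2 values of 216 occupy positions 2–3 → average rank (2+3)/2 = 2.5.
Ivy has value 216 → rank 2.5.

2.5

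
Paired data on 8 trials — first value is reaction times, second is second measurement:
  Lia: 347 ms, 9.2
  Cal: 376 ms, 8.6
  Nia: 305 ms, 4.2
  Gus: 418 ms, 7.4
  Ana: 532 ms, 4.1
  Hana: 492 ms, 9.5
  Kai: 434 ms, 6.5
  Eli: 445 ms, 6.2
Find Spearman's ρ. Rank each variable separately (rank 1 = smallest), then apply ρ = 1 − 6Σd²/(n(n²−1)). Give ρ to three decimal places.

Ranks of variable 1: 2, 3, 1, 4, 8, 7, 5, 6
Ranks of variable 2: 7, 6, 2, 5, 1, 8, 4, 3
d = r₁ − r₂: -5, -3, -1, -1, 7, -1, 1, 3
d²: 25, 9, 1, 1, 49, 1, 1, 9; Σd² = 96
ρ = 1 − 6·96/(8·63) = 1 − 576/504 = -0.143

-0.143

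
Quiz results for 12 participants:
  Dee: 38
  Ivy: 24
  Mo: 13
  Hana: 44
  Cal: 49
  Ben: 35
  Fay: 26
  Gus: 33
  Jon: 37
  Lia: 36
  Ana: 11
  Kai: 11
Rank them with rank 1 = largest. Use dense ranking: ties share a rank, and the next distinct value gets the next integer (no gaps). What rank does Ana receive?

Sorted (descending): 49, 44, 38, 37, 36, 35, 33, 26, 24, 13, 11, 11
The 2 values of 11 share dense rank 11.
Remaining distinct values take the next consecutive integers.
Ana has value 11 → rank 11.

11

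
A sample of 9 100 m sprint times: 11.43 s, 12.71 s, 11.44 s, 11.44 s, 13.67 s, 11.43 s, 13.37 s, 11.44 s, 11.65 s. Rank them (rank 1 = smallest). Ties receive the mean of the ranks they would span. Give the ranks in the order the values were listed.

Sorted (ascending): 11.43, 11.43, 11.44, 11.44, 11.44, 11.65, 12.71, 13.37, 13.67
The 2 values of 11.43 occupy positions 1–2 → average rank (1+2)/2 = 1.5.
The 3 values of 11.44 occupy positions 3–5 → average rank 4.

1.5, 7, 4, 4, 9, 1.5, 8, 4, 6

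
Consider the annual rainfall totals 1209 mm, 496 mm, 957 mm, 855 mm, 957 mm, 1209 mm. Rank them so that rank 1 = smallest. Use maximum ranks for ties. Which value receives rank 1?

496

Sorted (ascending): 496, 855, 957, 957, 1209, 1209
The 2 values of 957 occupy positions 3–4 → each gets rank 4.
The 2 values of 1209 occupy positions 5–6 → each gets rank 6.
Rank 1 → value 496.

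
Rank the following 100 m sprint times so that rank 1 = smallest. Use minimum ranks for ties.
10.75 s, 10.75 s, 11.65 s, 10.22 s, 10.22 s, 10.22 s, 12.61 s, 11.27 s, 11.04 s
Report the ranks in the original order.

Sorted (ascending): 10.22, 10.22, 10.22, 10.75, 10.75, 11.04, 11.27, 11.65, 12.61
The 3 values of 10.22 occupy positions 1–3 → each gets rank 1.
The 2 values of 10.75 occupy positions 4–5 → each gets rank 4.

4, 4, 8, 1, 1, 1, 9, 7, 6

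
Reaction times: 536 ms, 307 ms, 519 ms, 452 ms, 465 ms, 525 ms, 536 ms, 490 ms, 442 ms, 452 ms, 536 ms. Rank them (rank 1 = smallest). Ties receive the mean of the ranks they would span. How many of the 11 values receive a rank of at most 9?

8

Sorted (ascending): 307, 442, 452, 452, 465, 490, 519, 525, 536, 536, 536
The 2 values of 452 occupy positions 3–4 → average rank (3+4)/2 = 3.5.
The 3 values of 536 occupy positions 9–11 → average rank 10.
Ranks ≤ 9: {1, 2, 3.5, 3.5, 5, 6, 7, 8} → 8 values.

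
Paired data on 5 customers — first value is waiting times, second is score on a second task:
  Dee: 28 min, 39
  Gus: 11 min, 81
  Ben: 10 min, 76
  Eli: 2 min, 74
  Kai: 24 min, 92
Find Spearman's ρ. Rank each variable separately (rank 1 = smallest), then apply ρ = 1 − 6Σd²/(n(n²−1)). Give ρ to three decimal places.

Ranks of variable 1: 5, 3, 2, 1, 4
Ranks of variable 2: 1, 4, 3, 2, 5
d = r₁ − r₂: 4, -1, -1, -1, -1
d²: 16, 1, 1, 1, 1; Σd² = 20
ρ = 1 − 6·20/(5·24) = 1 − 120/120 = 0.000

0.000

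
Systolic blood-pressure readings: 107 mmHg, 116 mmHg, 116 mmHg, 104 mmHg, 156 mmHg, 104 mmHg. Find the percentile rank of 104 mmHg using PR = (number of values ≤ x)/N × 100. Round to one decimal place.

N = 6.
Strictly below 104: 0. Equal to 104: 2.
PR = 2/6 × 100 = 33.3

33.3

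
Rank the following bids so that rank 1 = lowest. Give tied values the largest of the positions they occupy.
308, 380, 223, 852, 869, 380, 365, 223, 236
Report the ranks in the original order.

4, 7, 2, 8, 9, 7, 5, 2, 3

Sorted (ascending): 223, 223, 236, 308, 365, 380, 380, 852, 869
The 2 values of 223 occupy positions 1–2 → each gets rank 2.
The 2 values of 380 occupy positions 6–7 → each gets rank 7.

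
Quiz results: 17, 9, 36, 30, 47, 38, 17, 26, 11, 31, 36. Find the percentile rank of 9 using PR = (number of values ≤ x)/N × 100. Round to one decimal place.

9.1

N = 11.
Strictly below 9: 0. Equal to 9: 1.
PR = 1/11 × 100 = 9.1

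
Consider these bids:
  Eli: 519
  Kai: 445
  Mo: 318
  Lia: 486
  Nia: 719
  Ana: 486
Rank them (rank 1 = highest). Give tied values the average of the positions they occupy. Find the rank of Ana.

Sorted (descending): 719, 519, 486, 486, 445, 318
The 2 values of 486 occupy positions 3–4 → average rank (3+4)/2 = 3.5.
Ana has value 486 → rank 3.5.

3.5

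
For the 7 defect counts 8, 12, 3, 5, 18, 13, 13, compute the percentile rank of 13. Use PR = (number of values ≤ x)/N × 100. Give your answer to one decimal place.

85.7

N = 7.
Strictly below 13: 4. Equal to 13: 2.
PR = 6/7 × 100 = 85.7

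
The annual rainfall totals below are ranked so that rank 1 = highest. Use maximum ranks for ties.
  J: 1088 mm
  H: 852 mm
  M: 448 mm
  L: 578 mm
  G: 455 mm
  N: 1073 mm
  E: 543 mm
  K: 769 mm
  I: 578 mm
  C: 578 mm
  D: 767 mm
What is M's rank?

Sorted (descending): 1088, 1073, 852, 769, 767, 578, 578, 578, 543, 455, 448
The 3 values of 578 occupy positions 6–8 → each gets rank 8.
M has value 448 mm → rank 11.

11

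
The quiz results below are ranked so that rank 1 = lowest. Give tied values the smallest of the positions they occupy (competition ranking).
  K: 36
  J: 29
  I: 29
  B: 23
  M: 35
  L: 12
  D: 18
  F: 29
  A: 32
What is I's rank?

4

Sorted (ascending): 12, 18, 23, 29, 29, 29, 32, 35, 36
The 3 values of 29 occupy positions 4–6 → each gets rank 4.
I has value 29 → rank 4.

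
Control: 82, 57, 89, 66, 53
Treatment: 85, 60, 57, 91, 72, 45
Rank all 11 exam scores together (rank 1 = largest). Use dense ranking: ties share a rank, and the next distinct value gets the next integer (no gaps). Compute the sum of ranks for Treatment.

Sorted (descending): 91, 89, 85, 82, 72, 66, 60, 57, 57, 53, 45
The 2 values of 57 share dense rank 8.
Remaining distinct values take the next consecutive integers.
Treatment values → pooled ranks: 85→3, 60→7, 57→8, 91→1, 72→5, 45→10
Rank sum = 3 + 7 + 8 + 1 + 5 + 10 = 34

34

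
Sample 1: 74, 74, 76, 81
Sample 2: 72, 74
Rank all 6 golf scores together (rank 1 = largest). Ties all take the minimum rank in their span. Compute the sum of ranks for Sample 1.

Sorted (descending): 81, 76, 74, 74, 74, 72
The 3 values of 74 occupy positions 3–5 → each gets rank 3.
Sample 1 values → pooled ranks: 74→3, 74→3, 76→2, 81→1
Rank sum = 3 + 3 + 2 + 1 = 9

9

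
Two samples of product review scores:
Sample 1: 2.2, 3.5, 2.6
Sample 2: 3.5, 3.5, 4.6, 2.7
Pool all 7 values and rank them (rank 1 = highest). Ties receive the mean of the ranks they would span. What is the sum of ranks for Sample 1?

Sorted (descending): 4.6, 3.5, 3.5, 3.5, 2.7, 2.6, 2.2
The 3 values of 3.5 occupy positions 2–4 → average rank 3.
Sample 1 values → pooled ranks: 2.2→7, 3.5→3, 2.6→6
Rank sum = 7 + 3 + 6 = 16

16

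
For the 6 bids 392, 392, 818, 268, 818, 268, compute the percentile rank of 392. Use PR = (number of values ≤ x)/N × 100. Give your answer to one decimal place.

66.7

N = 6.
Strictly below 392: 2. Equal to 392: 2.
PR = 4/6 × 100 = 66.7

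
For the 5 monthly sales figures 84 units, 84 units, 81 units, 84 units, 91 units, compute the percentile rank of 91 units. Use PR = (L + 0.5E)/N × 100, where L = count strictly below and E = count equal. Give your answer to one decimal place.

90.0

N = 5.
Strictly below 91: 4. Equal to 91: 1.
PR = (4 + 0.5·1)/5 × 100 = 90.0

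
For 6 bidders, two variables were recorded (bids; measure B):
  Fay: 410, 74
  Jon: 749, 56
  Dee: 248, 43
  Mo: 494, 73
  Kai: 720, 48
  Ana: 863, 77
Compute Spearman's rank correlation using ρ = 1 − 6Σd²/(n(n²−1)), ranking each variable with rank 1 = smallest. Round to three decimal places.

0.486

Ranks of variable 1: 2, 5, 1, 3, 4, 6
Ranks of variable 2: 5, 3, 1, 4, 2, 6
d = r₁ − r₂: -3, 2, 0, -1, 2, 0
d²: 9, 4, 0, 1, 4, 0; Σd² = 18
ρ = 1 − 6·18/(6·35) = 1 − 108/210 = 0.486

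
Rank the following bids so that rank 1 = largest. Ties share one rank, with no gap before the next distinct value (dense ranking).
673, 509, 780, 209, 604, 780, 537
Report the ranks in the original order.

2, 5, 1, 6, 3, 1, 4

Sorted (descending): 780, 780, 673, 604, 537, 509, 209
The 2 values of 780 share dense rank 1.
Remaining distinct values take the next consecutive integers.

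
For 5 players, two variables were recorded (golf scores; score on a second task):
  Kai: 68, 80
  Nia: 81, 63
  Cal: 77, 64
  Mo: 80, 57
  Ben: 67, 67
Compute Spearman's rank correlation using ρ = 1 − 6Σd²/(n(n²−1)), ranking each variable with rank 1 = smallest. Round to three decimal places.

-0.800

Ranks of variable 1: 2, 5, 3, 4, 1
Ranks of variable 2: 5, 2, 3, 1, 4
d = r₁ − r₂: -3, 3, 0, 3, -3
d²: 9, 9, 0, 9, 9; Σd² = 36
ρ = 1 − 6·36/(5·24) = 1 − 216/120 = -0.800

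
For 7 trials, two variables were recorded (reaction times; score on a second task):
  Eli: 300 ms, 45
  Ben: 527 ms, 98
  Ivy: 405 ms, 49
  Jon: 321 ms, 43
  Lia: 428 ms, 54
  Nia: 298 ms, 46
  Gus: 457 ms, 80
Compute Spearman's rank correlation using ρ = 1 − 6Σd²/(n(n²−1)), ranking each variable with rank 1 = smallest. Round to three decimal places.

0.857

Ranks of variable 1: 2, 7, 4, 3, 5, 1, 6
Ranks of variable 2: 2, 7, 4, 1, 5, 3, 6
d = r₁ − r₂: 0, 0, 0, 2, 0, -2, 0
d²: 0, 0, 0, 4, 0, 4, 0; Σd² = 8
ρ = 1 − 6·8/(7·48) = 1 − 48/336 = 0.857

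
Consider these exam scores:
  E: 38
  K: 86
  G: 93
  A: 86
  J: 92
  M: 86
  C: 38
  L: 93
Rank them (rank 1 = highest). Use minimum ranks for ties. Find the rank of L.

Sorted (descending): 93, 93, 92, 86, 86, 86, 38, 38
The 2 values of 93 occupy positions 1–2 → each gets rank 1.
The 3 values of 86 occupy positions 4–6 → each gets rank 4.
The 2 values of 38 occupy positions 7–8 → each gets rank 7.
L has value 93 → rank 1.

1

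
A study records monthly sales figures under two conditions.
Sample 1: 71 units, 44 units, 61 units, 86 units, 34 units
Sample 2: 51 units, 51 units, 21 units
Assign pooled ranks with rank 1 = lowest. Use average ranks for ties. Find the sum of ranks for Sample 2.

10

Sorted (ascending): 21, 34, 44, 51, 51, 61, 71, 86
The 2 values of 51 occupy positions 4–5 → average rank (4+5)/2 = 4.5.
Sample 2 values → pooled ranks: 51→4.5, 51→4.5, 21→1
Rank sum = 4.5 + 4.5 + 1 = 10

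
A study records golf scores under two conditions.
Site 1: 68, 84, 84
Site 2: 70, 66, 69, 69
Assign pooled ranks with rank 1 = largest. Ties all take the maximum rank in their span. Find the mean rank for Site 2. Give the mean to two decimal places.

5.00

Sorted (descending): 84, 84, 70, 69, 69, 68, 66
The 2 values of 84 occupy positions 1–2 → each gets rank 2.
The 2 values of 69 occupy positions 4–5 → each gets rank 5.
Site 2 values → pooled ranks: 70→3, 66→7, 69→5, 69→5
Mean rank = (3 + 7 + 5 + 5) / 4 = 5.00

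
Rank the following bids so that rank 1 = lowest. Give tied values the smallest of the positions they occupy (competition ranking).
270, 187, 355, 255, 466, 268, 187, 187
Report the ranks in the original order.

Sorted (ascending): 187, 187, 187, 255, 268, 270, 355, 466
The 3 values of 187 occupy positions 1–3 → each gets rank 1.

6, 1, 7, 4, 8, 5, 1, 1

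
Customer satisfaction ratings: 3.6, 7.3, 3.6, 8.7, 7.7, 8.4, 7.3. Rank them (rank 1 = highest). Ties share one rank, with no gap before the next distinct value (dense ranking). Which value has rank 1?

Sorted (descending): 8.7, 8.4, 7.7, 7.3, 7.3, 3.6, 3.6
The 2 values of 7.3 share dense rank 4.
The 2 values of 3.6 share dense rank 5.
Remaining distinct values take the next consecutive integers.
Rank 1 → value 8.7.

8.7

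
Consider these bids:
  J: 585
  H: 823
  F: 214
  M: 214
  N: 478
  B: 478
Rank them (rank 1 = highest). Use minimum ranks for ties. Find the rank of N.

Sorted (descending): 823, 585, 478, 478, 214, 214
The 2 values of 478 occupy positions 3–4 → each gets rank 3.
The 2 values of 214 occupy positions 5–6 → each gets rank 5.
N has value 478 → rank 3.

3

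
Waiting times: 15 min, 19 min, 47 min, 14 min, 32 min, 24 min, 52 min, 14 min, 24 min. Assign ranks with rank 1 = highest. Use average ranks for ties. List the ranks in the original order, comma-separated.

Sorted (descending): 52, 47, 32, 24, 24, 19, 15, 14, 14
The 2 values of 24 occupy positions 4–5 → average rank (4+5)/2 = 4.5.
The 2 values of 14 occupy positions 8–9 → average rank (8+9)/2 = 8.5.

7, 6, 2, 8.5, 3, 4.5, 1, 8.5, 4.5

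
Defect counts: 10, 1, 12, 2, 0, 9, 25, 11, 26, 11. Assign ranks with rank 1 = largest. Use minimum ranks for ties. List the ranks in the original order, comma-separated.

Sorted (descending): 26, 25, 12, 11, 11, 10, 9, 2, 1, 0
The 2 values of 11 occupy positions 4–5 → each gets rank 4.

6, 9, 3, 8, 10, 7, 2, 4, 1, 4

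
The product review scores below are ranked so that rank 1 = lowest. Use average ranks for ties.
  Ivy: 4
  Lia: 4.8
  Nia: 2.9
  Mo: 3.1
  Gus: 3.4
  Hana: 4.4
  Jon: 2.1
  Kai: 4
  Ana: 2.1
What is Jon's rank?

1.5

Sorted (ascending): 2.1, 2.1, 2.9, 3.1, 3.4, 4, 4, 4.4, 4.8
The 2 values of 2.1 occupy positions 1–2 → average rank (1+2)/2 = 1.5.
The 2 values of 4 occupy positions 6–7 → average rank (6+7)/2 = 6.5.
Jon has value 2.1 → rank 1.5.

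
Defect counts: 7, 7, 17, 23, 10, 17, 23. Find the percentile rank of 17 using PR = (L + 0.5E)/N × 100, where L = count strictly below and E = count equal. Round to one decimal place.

57.1

N = 7.
Strictly below 17: 3. Equal to 17: 2.
PR = (3 + 0.5·2)/7 × 100 = 57.1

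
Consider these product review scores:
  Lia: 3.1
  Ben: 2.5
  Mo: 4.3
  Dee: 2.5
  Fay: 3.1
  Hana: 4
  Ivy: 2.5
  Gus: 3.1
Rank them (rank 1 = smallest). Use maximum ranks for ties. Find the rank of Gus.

6

Sorted (ascending): 2.5, 2.5, 2.5, 3.1, 3.1, 3.1, 4, 4.3
The 3 values of 2.5 occupy positions 1–3 → each gets rank 3.
The 3 values of 3.1 occupy positions 4–6 → each gets rank 6.
Gus has value 3.1 → rank 6.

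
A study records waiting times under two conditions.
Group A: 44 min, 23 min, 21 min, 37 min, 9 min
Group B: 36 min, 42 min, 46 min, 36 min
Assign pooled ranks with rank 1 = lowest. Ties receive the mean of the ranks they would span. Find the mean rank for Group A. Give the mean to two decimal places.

Sorted (ascending): 9, 21, 23, 36, 36, 37, 42, 44, 46
The 2 values of 36 occupy positions 4–5 → average rank (4+5)/2 = 4.5.
Group A values → pooled ranks: 44→8, 23→3, 21→2, 37→6, 9→1
Mean rank = (8 + 3 + 2 + 6 + 1) / 5 = 4.00

4.00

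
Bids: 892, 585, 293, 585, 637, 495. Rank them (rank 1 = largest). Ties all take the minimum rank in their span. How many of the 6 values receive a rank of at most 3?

4

Sorted (descending): 892, 637, 585, 585, 495, 293
The 2 values of 585 occupy positions 3–4 → each gets rank 3.
Ranks ≤ 3: {1, 2, 3, 3} → 4 values.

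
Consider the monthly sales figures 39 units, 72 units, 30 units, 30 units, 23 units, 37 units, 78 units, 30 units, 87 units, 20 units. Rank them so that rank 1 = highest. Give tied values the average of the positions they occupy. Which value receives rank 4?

39

Sorted (descending): 87, 78, 72, 39, 37, 30, 30, 30, 23, 20
The 3 values of 30 occupy positions 6–8 → average rank 7.
Rank 4 → value 39.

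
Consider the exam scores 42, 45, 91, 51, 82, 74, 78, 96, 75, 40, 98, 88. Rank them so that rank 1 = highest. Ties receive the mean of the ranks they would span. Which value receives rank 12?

40

Sorted (descending): 98, 96, 91, 88, 82, 78, 75, 74, 51, 45, 42, 40
No ties — each value takes its position as its rank.
Rank 12 → value 40.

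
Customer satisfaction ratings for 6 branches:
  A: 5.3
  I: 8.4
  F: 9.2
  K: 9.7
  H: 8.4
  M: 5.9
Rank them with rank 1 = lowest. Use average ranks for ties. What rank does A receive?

1

Sorted (ascending): 5.3, 5.9, 8.4, 8.4, 9.2, 9.7
The 2 values of 8.4 occupy positions 3–4 → average rank (3+4)/2 = 3.5.
A has value 5.3 → rank 1.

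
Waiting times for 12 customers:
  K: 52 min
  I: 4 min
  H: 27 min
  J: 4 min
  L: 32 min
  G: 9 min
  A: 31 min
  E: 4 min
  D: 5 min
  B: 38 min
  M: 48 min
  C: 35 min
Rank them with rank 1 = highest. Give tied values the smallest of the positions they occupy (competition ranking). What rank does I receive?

10

Sorted (descending): 52, 48, 38, 35, 32, 31, 27, 9, 5, 4, 4, 4
The 3 values of 4 occupy positions 10–12 → each gets rank 10.
I has value 4 min → rank 10.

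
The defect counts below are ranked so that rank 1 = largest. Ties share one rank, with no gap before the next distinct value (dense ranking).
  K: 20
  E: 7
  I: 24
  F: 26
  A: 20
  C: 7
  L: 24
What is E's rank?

4

Sorted (descending): 26, 24, 24, 20, 20, 7, 7
The 2 values of 24 share dense rank 2.
The 2 values of 20 share dense rank 3.
The 2 values of 7 share dense rank 4.
Remaining distinct values take the next consecutive integers.
E has value 7 → rank 4.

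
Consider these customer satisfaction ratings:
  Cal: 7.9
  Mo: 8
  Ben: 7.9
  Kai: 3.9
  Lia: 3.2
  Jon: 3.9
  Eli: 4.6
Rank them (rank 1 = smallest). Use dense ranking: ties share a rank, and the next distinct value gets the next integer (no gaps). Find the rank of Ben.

4

Sorted (ascending): 3.2, 3.9, 3.9, 4.6, 7.9, 7.9, 8
The 2 values of 3.9 share dense rank 2.
The 2 values of 7.9 share dense rank 4.
Remaining distinct values take the next consecutive integers.
Ben has value 7.9 → rank 4.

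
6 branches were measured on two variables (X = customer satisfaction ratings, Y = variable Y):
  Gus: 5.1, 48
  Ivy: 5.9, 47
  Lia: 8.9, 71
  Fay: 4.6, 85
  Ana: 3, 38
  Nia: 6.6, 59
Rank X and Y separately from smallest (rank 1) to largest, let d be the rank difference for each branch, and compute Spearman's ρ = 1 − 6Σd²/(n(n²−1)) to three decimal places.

0.371

Ranks of variable 1: 3, 4, 6, 2, 1, 5
Ranks of variable 2: 3, 2, 5, 6, 1, 4
d = r₁ − r₂: 0, 2, 1, -4, 0, 1
d²: 0, 4, 1, 16, 0, 1; Σd² = 22
ρ = 1 − 6·22/(6·35) = 1 − 132/210 = 0.371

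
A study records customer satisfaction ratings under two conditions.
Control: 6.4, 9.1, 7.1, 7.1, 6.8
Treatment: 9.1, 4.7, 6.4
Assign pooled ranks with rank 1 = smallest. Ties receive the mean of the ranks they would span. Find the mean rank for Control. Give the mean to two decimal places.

Sorted (ascending): 4.7, 6.4, 6.4, 6.8, 7.1, 7.1, 9.1, 9.1
The 2 values of 6.4 occupy positions 2–3 → average rank (2+3)/2 = 2.5.
The 2 values of 7.1 occupy positions 5–6 → average rank (5+6)/2 = 5.5.
The 2 values of 9.1 occupy positions 7–8 → average rank (7+8)/2 = 7.5.
Control values → pooled ranks: 6.4→2.5, 9.1→7.5, 7.1→5.5, 7.1→5.5, 6.8→4
Mean rank = (2.5 + 7.5 + 5.5 + 5.5 + 4) / 5 = 5.00

5.00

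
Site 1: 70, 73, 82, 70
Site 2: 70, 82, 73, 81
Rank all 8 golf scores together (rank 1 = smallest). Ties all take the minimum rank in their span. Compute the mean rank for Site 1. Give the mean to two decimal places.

Sorted (ascending): 70, 70, 70, 73, 73, 81, 82, 82
The 3 values of 70 occupy positions 1–3 → each gets rank 1.
The 2 values of 73 occupy positions 4–5 → each gets rank 4.
The 2 values of 82 occupy positions 7–8 → each gets rank 7.
Site 1 values → pooled ranks: 70→1, 73→4, 82→7, 70→1
Mean rank = (1 + 4 + 7 + 1) / 4 = 3.25

3.25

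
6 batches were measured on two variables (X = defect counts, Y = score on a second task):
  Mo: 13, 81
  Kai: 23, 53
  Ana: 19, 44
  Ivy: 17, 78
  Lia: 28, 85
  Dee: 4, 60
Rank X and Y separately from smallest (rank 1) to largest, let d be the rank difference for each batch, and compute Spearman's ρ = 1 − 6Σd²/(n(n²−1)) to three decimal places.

Ranks of variable 1: 2, 5, 4, 3, 6, 1
Ranks of variable 2: 5, 2, 1, 4, 6, 3
d = r₁ − r₂: -3, 3, 3, -1, 0, -2
d²: 9, 9, 9, 1, 0, 4; Σd² = 32
ρ = 1 − 6·32/(6·35) = 1 − 192/210 = 0.086

0.086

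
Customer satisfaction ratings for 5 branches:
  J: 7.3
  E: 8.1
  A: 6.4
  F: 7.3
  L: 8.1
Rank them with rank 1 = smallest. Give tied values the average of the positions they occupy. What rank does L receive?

Sorted (ascending): 6.4, 7.3, 7.3, 8.1, 8.1
The 2 values of 7.3 occupy positions 2–3 → average rank (2+3)/2 = 2.5.
The 2 values of 8.1 occupy positions 4–5 → average rank (4+5)/2 = 4.5.
L has value 8.1 → rank 4.5.

4.5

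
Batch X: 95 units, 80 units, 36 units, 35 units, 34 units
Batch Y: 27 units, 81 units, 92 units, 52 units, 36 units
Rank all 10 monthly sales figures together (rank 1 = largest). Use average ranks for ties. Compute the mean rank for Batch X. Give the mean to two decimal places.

Sorted (descending): 95, 92, 81, 80, 52, 36, 36, 35, 34, 27
The 2 values of 36 occupy positions 6–7 → average rank (6+7)/2 = 6.5.
Batch X values → pooled ranks: 95→1, 80→4, 36→6.5, 35→8, 34→9
Mean rank = (1 + 4 + 6.5 + 8 + 9) / 5 = 5.70

5.70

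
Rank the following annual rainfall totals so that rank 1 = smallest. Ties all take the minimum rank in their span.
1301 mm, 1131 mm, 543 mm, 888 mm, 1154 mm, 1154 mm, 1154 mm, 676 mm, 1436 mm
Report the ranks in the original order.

Sorted (ascending): 543, 676, 888, 1131, 1154, 1154, 1154, 1301, 1436
The 3 values of 1154 occupy positions 5–7 → each gets rank 5.

8, 4, 1, 3, 5, 5, 5, 2, 9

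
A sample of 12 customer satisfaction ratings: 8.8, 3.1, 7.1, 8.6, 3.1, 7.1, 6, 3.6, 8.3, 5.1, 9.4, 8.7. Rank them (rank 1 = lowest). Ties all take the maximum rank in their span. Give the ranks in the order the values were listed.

Sorted (ascending): 3.1, 3.1, 3.6, 5.1, 6, 7.1, 7.1, 8.3, 8.6, 8.7, 8.8, 9.4
The 2 values of 3.1 occupy positions 1–2 → each gets rank 2.
The 2 values of 7.1 occupy positions 6–7 → each gets rank 7.

11, 2, 7, 9, 2, 7, 5, 3, 8, 4, 12, 10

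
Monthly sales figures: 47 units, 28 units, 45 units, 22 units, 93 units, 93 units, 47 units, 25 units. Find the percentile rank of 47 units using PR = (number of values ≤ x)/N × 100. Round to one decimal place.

75.0

N = 8.
Strictly below 47: 4. Equal to 47: 2.
PR = 6/8 × 100 = 75.0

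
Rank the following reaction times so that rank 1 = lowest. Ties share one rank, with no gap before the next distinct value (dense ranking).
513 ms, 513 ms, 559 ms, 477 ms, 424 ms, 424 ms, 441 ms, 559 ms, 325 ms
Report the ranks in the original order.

5, 5, 6, 4, 2, 2, 3, 6, 1

Sorted (ascending): 325, 424, 424, 441, 477, 513, 513, 559, 559
The 2 values of 424 share dense rank 2.
The 2 values of 513 share dense rank 5.
The 2 values of 559 share dense rank 6.
Remaining distinct values take the next consecutive integers.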